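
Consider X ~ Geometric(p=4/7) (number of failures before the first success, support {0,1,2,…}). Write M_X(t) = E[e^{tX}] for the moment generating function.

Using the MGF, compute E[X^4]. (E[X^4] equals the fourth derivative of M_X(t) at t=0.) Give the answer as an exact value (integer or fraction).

E[X^4] = d^4M/dt^4 |_{t=0} = 1005/32

M_X(t) = 4/(7*(1 - 3*e^(t)/7))
dM/dt = 12*e^(t)/(9*e^(2*t) - 42*e^(t) + 49)
d^2M/dt^2 = (-36*e^(2*t) - 84*e^(t))/(27*e^(3*t) - 189*e^(2*t) + 441*e^(t) - 343)
d^3M/dt^3 = (108*e^(3*t) + 1008*e^(2*t) + 588*e^(t))/(81*e^(4*t) - 756*e^(3*t) + 2646*e^(2*t) - 4116*e^(t) + 2401)
d^4M/dt^4 = (-324*e^(4*t) - 8316*e^(3*t) - 19404*e^(2*t) - 4116*e^(t))/(243*e^(5*t) - 2835*e^(4*t) + 13230*e^(3*t) - 30870*e^(2*t) + 36015*e^(t) - 16807)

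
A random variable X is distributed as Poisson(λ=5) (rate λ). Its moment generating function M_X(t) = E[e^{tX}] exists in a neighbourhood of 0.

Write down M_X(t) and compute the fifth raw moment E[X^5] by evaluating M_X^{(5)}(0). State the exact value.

M_X(t) = e^(5*e^(t) - 5)
M^(5)(t) = (3125*e^(5*t)*e^(5*e^(t)) + 6250*e^(4*t)*e^(5*e^(t)) + 3125*e^(3*t)*e^(5*e^(t)) + 375*e^(2*t)*e^(5*e^(t)) + 5*e^(t)*e^(5*e^(t)))*e^(-5)

E[X^5] = M^(5)(0) = 12880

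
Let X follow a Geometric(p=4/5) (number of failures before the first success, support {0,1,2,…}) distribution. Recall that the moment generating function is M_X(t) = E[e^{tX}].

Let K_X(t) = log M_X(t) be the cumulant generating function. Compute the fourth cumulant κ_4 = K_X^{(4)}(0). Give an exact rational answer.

κ_4 = K′′′′(0) = 115/128

M_X(t) = 4/(5*(1 - e^(t)/5))
K_X(t) = log M_X(t) = -log(1 - e^(t)/5) - log(5) + 2*log(2)
K′(t) = -e^(t)/(e^(t) - 5)
K′′(t) = 5*e^(t)/(e^(2*t) - 10*e^(t) + 25)
K′′′(t) = (-5*e^(2*t) - 25*e^(t))/(e^(3*t) - 15*e^(2*t) + 75*e^(t) - 125)
K′′′′(t) = (5*e^(3*t) + 100*e^(2*t) + 125*e^(t))/(e^(4*t) - 20*e^(3*t) + 150*e^(2*t) - 500*e^(t) + 625)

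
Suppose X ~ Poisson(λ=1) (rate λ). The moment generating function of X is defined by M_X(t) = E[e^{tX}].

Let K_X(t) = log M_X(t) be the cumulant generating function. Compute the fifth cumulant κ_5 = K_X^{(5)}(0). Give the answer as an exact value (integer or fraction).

M_X(t) = e^(e^(t) - 1)
K_X(t) = log M_X(t) = e^(t) - 1
dK/dt = e^(t)
d^2K/dt^2 = e^(t)
d^3K/dt^3 = e^(t)
d^4K/dt^4 = e^(t)
d^5K/dt^5 = e^(t)

κ_5 = d^5K/dt^5 |_{t=0} = 1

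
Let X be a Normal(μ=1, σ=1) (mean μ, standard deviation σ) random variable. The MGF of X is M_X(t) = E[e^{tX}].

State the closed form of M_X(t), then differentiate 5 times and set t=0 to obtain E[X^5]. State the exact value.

E[X^5] = d^5M/dt^5 |_{t=0} = 26

M_X(t) = e^(t^2/2 + t)
dM/dt = t*e^(t)*e^(t^2/2) + e^(t)*e^(t^2/2)
d^2M/dt^2 = t^2*e^(t)*e^(t^2/2) + 2*t*e^(t)*e^(t^2/2) + 2*e^(t)*e^(t^2/2)
d^3M/dt^3 = t^3*e^(t)*e^(t^2/2) + 3*t^2*e^(t)*e^(t^2/2) + 6*t*e^(t)*e^(t^2/2) + 4*e^(t)*e^(t^2/2)
d^4M/dt^4 = t^4*e^(t)*e^(t^2/2) + 4*t^3*e^(t)*e^(t^2/2) + 12*t^2*e^(t)*e^(t^2/2) + 16*t*e^(t)*e^(t^2/2) + 10*e^(t)*e^(t^2/2)
d^5M/dt^5 = t^5*e^(t)*e^(t^2/2) + 5*t^4*e^(t)*e^(t^2/2) + 20*t^3*e^(t)*e^(t^2/2) + 40*t^2*e^(t)*e^(t^2/2) + 50*t*e^(t)*e^(t^2/2) + 26*e^(t)*e^(t^2/2)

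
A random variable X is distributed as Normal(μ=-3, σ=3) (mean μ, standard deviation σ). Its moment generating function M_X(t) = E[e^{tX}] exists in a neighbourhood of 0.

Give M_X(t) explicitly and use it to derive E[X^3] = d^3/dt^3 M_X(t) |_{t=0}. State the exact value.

M_X(t) = e^(9*t^2/2 - 3*t)
D^3[M](t) = (729*t^3*e^(9*t^2/2) - 729*t^2*e^(9*t^2/2) + 486*t*e^(9*t^2/2) - 108*e^(9*t^2/2))*e^(-3*t)

E[X^3] = D^3[M](0) = -108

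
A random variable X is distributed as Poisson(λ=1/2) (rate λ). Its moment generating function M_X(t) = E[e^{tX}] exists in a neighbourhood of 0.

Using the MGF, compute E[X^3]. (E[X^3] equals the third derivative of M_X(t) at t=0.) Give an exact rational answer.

E[X^3] = d^3M/dt^3 |_{t=0} = 11/8

M_X(t) = e^(e^(t)/2 - 1/2)
dM/dt = e^(-1/2)*e^(t)*e^(e^(t)/2)/2
d^2M/dt^2 = (e^(2*t)*e^(e^(t)/2) + 2*e^(t)*e^(e^(t)/2))*e^(-1/2)/4
d^3M/dt^3 = (e^(3*t)*e^(e^(t)/2) + 6*e^(2*t)*e^(e^(t)/2) + 4*e^(t)*e^(e^(t)/2))*e^(-1/2)/8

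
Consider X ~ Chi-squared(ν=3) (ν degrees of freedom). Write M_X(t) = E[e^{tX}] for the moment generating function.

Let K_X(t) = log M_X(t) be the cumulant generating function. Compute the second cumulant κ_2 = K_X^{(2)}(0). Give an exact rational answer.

κ_2 = K′′(0) = 6

M_X(t) = (1 - 2*t)^(-3/2)
K_X(t) = log M_X(t) = -3*log(1 - 2*t)/2
K′(t) = -3/(2*t - 1)
K′′(t) = 6/(4*t^2 - 4*t + 1)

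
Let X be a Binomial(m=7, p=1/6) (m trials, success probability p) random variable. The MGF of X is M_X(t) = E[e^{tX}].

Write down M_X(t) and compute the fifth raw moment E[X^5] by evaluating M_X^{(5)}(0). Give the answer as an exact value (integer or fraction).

M_X(t) = (e^(t)/6 + 5/6)^7
D^5[M](t) = 16807*e^(7*t)/279936 + 35*e^(6*t)/36 + 546875*e^(5*t)/93312 + 35000*e^(4*t)/2187 + 21875*e^(3*t)/1152 + 21875*e^(2*t)/2916 + 109375*e^(t)/279936

E[X^5] = D^5[M](0) = 448/9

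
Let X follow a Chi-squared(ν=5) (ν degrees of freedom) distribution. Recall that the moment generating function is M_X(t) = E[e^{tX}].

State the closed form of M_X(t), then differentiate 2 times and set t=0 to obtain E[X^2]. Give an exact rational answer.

E[X^2] = D^2[M](0) = 35

M_X(t) = (1 - 2*t)^(-5/2)
D^2[M](t) = 35/(16*t^4*√(1 - 2*t) - 32*t^3*√(1 - 2*t) + 24*t^2*√(1 - 2*t) - 8*t*√(1 - 2*t) + √(1 - 2*t))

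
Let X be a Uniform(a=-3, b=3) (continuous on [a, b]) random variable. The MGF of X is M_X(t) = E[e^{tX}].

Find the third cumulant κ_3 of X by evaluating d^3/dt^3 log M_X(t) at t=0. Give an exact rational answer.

M_X(t) = (e^(3*t) - e^(-3*t))/(6*t)
K_X(t) = log M_X(t) = -log(t) + log(e^(3*t) - e^(-3*t)) - log(6)
K^(3)(t) = (216*t^3*e^(12*t) + 216*t^3*e^(6*t) - 2*e^(18*t) + 6*e^(12*t) - 6*e^(6*t) + 2)/(t^3*e^(18*t) - 3*t^3*e^(12*t) + 3*t^3*e^(6*t) - t^3)

κ_3 = K^(3)(0) = 0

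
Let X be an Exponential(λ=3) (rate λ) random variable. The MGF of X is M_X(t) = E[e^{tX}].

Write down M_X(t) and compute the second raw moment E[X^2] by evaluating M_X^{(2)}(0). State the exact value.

M_X(t) = 3/(3 - t)
M^(2)(t) = -6/(t^3 - 9*t^2 + 27*t - 27)

E[X^2] = M^(2)(0) = 2/9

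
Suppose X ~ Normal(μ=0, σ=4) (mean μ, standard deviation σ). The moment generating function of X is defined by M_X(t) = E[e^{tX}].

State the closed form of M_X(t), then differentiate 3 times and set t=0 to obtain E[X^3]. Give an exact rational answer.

E[X^3] = M^(3)(0) = 0

M_X(t) = e^(8*t^2)
M^(3)(t) = 4096*t^3*e^(8*t^2) + 768*t*e^(8*t^2)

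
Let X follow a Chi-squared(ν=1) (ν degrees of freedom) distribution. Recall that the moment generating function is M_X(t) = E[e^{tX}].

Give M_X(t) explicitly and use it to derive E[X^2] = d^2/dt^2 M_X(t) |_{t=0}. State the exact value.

M_X(t) = 1/√(1 - 2*t)
M^(2)(t) = 3/(4*t^2*√(1 - 2*t) - 4*t*√(1 - 2*t) + √(1 - 2*t))

E[X^2] = M^(2)(0) = 3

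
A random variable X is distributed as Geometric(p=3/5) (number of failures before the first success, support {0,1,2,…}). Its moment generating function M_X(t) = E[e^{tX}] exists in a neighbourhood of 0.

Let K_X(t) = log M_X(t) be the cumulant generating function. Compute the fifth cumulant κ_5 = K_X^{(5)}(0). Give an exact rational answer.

M_X(t) = 3/(5*(1 - 2*e^(t)/5))
K_X(t) = log M_X(t) = -log(1 - 2*e^(t)/5) - log(5) + log(3)
K′(t) = -2*e^(t)/(2*e^(t) - 5)
K′′(t) = 10*e^(t)/(4*e^(2*t) - 20*e^(t) + 25)
K′′′(t) = (-20*e^(2*t) - 50*e^(t))/(8*e^(3*t) - 60*e^(2*t) + 150*e^(t) - 125)
K′′′′(t) = (40*e^(3*t) + 400*e^(2*t) + 250*e^(t))/(16*e^(4*t) - 160*e^(3*t) + 600*e^(2*t) - 1000*e^(t) + 625)
K′′′′′(t) = (-80*e^(4*t) - 2200*e^(3*t) - 5500*e^(2*t) - 1250*e^(t))/(32*e^(5*t) - 400*e^(4*t) + 2000*e^(3*t) - 5000*e^(2*t) + 6250*e^(t) - 3125)

κ_5 = K′′′′′(0) = 3010/81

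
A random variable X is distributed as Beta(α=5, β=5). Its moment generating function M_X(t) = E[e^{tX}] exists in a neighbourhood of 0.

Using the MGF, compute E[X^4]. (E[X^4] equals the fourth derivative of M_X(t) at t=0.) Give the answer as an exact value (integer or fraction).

E[X^4] = d^4M/dt^4 |_{t=0} = 14/143

M_X(t) = ₁F₁(5; 10; t)
dM/dt = ₁F₁(6; 11; t)/2
d^2M/dt^2 = 3*₁F₁(7; 12; t)/11
d^3M/dt^3 = 7*₁F₁(8; 13; t)/44
d^4M/dt^4 = 14*₁F₁(9; 14; t)/143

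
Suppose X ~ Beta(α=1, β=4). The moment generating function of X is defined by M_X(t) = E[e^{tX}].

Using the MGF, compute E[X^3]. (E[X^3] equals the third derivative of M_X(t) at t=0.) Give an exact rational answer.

E[X^3] = M′′′(0) = 1/35

M_X(t) = ₁F₁(1; 5; t)
M′(t) = ₁F₁(2; 6; t)/5
M′′(t) = ₁F₁(3; 7; t)/15
M′′′(t) = ₁F₁(4; 8; t)/35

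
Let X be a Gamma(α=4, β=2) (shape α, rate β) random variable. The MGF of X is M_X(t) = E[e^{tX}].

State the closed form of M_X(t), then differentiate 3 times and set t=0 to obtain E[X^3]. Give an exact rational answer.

M_X(t) = 16/(2 - t)^4
D^3[M](t) = -1920/(t^7 - 14*t^6 + 84*t^5 - 280*t^4 + 560*t^3 - 672*t^2 + 448*t - 128)

E[X^3] = D^3[M](0) = 15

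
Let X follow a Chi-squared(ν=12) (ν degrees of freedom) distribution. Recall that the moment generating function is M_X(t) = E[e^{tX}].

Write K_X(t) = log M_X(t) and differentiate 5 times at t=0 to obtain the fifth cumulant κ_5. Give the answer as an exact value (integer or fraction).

κ_5 = K′′′′′(0) = 4608

M_X(t) = (1 - 2*t)^(-6)
K_X(t) = log M_X(t) = -6*log(1 - 2*t)
K′(t) = -12/(2*t - 1)
K′′(t) = 24/(4*t^2 - 4*t + 1)
K′′′(t) = -96/(8*t^3 - 12*t^2 + 6*t - 1)
K′′′′(t) = 576/(16*t^4 - 32*t^3 + 24*t^2 - 8*t + 1)
K′′′′′(t) = -4608/(32*t^5 - 80*t^4 + 80*t^3 - 40*t^2 + 10*t - 1)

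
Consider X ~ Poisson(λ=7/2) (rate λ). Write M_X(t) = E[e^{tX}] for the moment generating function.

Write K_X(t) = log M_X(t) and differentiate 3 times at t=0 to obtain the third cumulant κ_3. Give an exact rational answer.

M_X(t) = e^(7*e^(t)/2 - 7/2)
K_X(t) = log M_X(t) = 7*e^(t)/2 - 7/2
D^3[K](t) = 7*e^(t)/2

κ_3 = D^3[K](0) = 7/2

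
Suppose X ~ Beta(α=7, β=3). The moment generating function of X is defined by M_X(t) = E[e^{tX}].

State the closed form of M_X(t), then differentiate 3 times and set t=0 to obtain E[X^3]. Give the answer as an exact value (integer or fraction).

M_X(t) = ₁F₁(7; 10; t)
M^(3)(t) = 21*₁F₁(10; 13; t)/55

E[X^3] = M^(3)(0) = 21/55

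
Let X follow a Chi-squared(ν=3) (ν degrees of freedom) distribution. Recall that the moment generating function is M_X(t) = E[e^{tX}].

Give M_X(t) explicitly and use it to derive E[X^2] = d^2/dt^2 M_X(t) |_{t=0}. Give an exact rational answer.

M_X(t) = (1 - 2*t)^(-3/2)
D^2[M](t) = -15/(8*t^3*√(1 - 2*t) - 12*t^2*√(1 - 2*t) + 6*t*√(1 - 2*t) - √(1 - 2*t))

E[X^2] = D^2[M](0) = 15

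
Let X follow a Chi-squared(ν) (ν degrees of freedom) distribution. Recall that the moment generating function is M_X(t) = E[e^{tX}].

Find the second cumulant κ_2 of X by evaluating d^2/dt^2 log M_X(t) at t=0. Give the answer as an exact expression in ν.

κ_2 = d^2K/dt^2 |_{t=0} = 2*ν

M_X(t) = (1 - 2*t)^(-ν/2)
K_X(t) = log M_X(t) = -ν*log(1 - 2*t)/2
dK/dt = -ν/(2*t - 1)
d^2K/dt^2 = 2*ν/(4*t^2 - 4*t + 1)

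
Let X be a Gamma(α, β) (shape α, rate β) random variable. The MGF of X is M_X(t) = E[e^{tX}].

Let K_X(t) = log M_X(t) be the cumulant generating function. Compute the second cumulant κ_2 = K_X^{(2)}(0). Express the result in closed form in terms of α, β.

κ_2 = K′′(0) = α/β^2

M_X(t) = (β/(β - t))^α
K_X(t) = log M_X(t) = α*(log(β) - log(β - t))
K′(t) = -α/(-β + t)
K′′(t) = α/(β^2 - 2*β*t + t^2)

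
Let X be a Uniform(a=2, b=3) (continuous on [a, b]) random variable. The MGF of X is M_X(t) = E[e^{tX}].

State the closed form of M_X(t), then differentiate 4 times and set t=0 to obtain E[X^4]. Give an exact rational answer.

M_X(t) = (e^(3*t) - e^(2*t))/t
M′(t) = (3*t*e^(3*t) - 2*t*e^(2*t) - e^(3*t) + e^(2*t))/t^2
M′′(t) = (9*t^2*e^(3*t) - 4*t^2*e^(2*t) - 6*t*e^(3*t) + 4*t*e^(2*t) + 2*e^(3*t) - 2*e^(2*t))/t^3
M′′′(t) = (27*t^3*e^(3*t) - 8*t^3*e^(2*t) - 27*t^2*e^(3*t) + 12*t^2*e^(2*t) + 18*t*e^(3*t) - 12*t*e^(2*t) - 6*e^(3*t) + 6*e^(2*t))/t^4

E[X^4] = M′′′′(0) = 211/5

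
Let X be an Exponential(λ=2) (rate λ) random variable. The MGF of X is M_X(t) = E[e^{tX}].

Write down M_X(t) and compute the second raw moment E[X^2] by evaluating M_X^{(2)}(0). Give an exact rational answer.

M_X(t) = 2/(2 - t)
dM/dt = 2/(t^2 - 4*t + 4)
d^2M/dt^2 = -4/(t^3 - 6*t^2 + 12*t - 8)

E[X^2] = d^2M/dt^2 |_{t=0} = 1/2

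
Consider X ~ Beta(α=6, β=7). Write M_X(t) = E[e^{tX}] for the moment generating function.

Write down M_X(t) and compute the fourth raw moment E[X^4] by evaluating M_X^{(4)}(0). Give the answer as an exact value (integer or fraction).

M_X(t) = ₁F₁(6; 13; t)
dM/dt = 6*₁F₁(7; 14; t)/13
d^2M/dt^2 = 3*₁F₁(8; 15; t)/13
d^3M/dt^3 = 8*₁F₁(9; 16; t)/65
d^4M/dt^4 = 9*₁F₁(10; 17; t)/130

E[X^4] = d^4M/dt^4 |_{t=0} = 9/130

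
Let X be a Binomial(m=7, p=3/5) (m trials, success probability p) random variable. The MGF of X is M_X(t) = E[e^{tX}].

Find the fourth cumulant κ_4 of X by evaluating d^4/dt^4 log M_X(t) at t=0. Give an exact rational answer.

M_X(t) = (3*e^(t)/5 + 2/5)^7
K_X(t) = log M_X(t) = 7*log(3*e^(t)/5 + 2/5)
dK/dt = 21*e^(t)/(3*e^(t) + 2)
d^2K/dt^2 = 42*e^(t)/(9*e^(2*t) + 12*e^(t) + 4)
d^3K/dt^3 = (-126*e^(2*t) + 84*e^(t))/(27*e^(3*t) + 54*e^(2*t) + 36*e^(t) + 8)
d^4K/dt^4 = (378*e^(3*t) - 1008*e^(2*t) + 168*e^(t))/(81*e^(4*t) + 216*e^(3*t) + 216*e^(2*t) + 96*e^(t) + 16)

κ_4 = d^4K/dt^4 |_{t=0} = -462/625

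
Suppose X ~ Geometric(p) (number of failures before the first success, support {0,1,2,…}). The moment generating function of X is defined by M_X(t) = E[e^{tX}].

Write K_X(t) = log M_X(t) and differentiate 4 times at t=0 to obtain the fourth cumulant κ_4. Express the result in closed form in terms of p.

κ_4 = K^(4)(0) = (-p^3 + 7*p^2 - 12*p + 6)/p^4

M_X(t) = p/(-(1 - p)*e^(t) + 1)
K_X(t) = log M_X(t) = log(p) - log(-(1 - p)*e^(t) + 1)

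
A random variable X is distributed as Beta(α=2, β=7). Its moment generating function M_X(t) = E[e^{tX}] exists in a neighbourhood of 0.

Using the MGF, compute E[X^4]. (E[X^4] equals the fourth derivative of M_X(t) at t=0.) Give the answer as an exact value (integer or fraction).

M_X(t) = ₁F₁(2; 9; t)
D^4[M](t) = ₁F₁(6; 13; t)/99

E[X^4] = D^4[M](0) = 1/99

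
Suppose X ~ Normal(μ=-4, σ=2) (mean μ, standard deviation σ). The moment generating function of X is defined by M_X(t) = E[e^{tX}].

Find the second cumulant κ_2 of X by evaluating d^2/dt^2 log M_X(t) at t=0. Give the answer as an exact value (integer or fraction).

κ_2 = K^(2)(0) = 4

M_X(t) = e^(2*t^2 - 4*t)
K_X(t) = log M_X(t) = 2*t^2 - 4*t
K^(2)(t) = 4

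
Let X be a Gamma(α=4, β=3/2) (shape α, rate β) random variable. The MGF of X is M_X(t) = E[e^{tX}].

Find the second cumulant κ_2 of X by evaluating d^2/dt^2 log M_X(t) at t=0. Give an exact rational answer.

M_X(t) = 81/(16*(3/2 - t)^4)
K_X(t) = log M_X(t) = -4*log(3/2 - t) - 4*log(2) + 4*log(3)
D^2[K](t) = 16/(4*t^2 - 12*t + 9)

κ_2 = D^2[K](0) = 16/9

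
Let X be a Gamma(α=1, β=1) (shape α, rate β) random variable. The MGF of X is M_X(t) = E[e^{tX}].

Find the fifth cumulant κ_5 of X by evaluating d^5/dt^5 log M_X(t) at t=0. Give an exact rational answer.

κ_5 = K′′′′′(0) = 24

M_X(t) = 1/(1 - t)
K_X(t) = log M_X(t) = -log(1 - t)
K′(t) = -1/(t - 1)
K′′(t) = 1/(t^2 - 2*t + 1)
K′′′(t) = -2/(t^3 - 3*t^2 + 3*t - 1)
K′′′′(t) = 6/(t^4 - 4*t^3 + 6*t^2 - 4*t + 1)
K′′′′′(t) = -24/(t^5 - 5*t^4 + 10*t^3 - 10*t^2 + 5*t - 1)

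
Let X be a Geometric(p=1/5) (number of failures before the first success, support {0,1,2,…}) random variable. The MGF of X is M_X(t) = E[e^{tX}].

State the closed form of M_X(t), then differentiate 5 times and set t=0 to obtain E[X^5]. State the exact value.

M_X(t) = 1/(5*(1 - 4*e^(t)/5))

E[X^5] = D^5[M](0) = 194404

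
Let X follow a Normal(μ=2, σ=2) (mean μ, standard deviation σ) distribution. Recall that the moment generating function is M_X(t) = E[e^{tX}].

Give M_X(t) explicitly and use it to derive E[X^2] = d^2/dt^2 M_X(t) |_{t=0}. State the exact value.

M_X(t) = e^(2*t^2 + 2*t)
D^2[M](t) = 16*t^2*e^(2*t)*e^(2*t^2) + 16*t*e^(2*t)*e^(2*t^2) + 8*e^(2*t)*e^(2*t^2)

E[X^2] = D^2[M](0) = 8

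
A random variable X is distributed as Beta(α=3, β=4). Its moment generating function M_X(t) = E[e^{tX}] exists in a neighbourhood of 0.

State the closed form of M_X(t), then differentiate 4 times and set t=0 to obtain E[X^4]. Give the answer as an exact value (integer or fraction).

E[X^4] = M′′′′(0) = 1/14

M_X(t) = ₁F₁(3; 7; t)
M′(t) = 3*₁F₁(4; 8; t)/7
M′′(t) = 3*₁F₁(5; 9; t)/14
M′′′(t) = 5*₁F₁(6; 10; t)/42
M′′′′(t) = ₁F₁(7; 11; t)/14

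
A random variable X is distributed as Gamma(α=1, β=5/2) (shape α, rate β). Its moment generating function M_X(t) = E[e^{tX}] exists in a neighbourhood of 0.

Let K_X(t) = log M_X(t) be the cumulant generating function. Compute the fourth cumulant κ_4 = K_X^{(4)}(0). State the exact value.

κ_4 = D^4[K](0) = 96/625

M_X(t) = 5/(2*(5/2 - t))
K_X(t) = log M_X(t) = -log(5/2 - t) - log(2) + log(5)
D^4[K](t) = 96/(16*t^4 - 160*t^3 + 600*t^2 - 1000*t + 625)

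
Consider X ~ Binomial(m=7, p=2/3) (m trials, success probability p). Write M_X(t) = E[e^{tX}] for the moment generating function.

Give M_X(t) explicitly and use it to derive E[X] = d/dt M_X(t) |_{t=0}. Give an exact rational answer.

M_X(t) = (2*e^(t)/3 + 1/3)^7
D[M](t) = 896*e^(7*t)/2187 + 896*e^(6*t)/729 + 1120*e^(5*t)/729 + 2240*e^(4*t)/2187 + 280*e^(3*t)/729 + 56*e^(2*t)/729 + 14*e^(t)/2187

E[X] = D[M](0) = 14/3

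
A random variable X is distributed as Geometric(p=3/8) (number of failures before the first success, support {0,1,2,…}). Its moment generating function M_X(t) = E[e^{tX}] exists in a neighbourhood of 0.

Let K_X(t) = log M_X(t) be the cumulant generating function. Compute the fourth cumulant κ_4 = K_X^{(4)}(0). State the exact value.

κ_4 = K^(4)(0) = 3320/27

M_X(t) = 3/(8*(1 - 5*e^(t)/8))
K_X(t) = log M_X(t) = -log(1 - 5*e^(t)/8) - 3*log(2) + log(3)
K^(4)(t) = (1000*e^(3*t) + 6400*e^(2*t) + 2560*e^(t))/(625*e^(4*t) - 4000*e^(3*t) + 9600*e^(2*t) - 10240*e^(t) + 4096)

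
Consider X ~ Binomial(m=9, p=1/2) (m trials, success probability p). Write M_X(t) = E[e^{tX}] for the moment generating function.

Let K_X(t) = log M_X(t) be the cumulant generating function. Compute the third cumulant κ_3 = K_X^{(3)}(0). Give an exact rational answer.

M_X(t) = (e^(t)/2 + 1/2)^9
K_X(t) = log M_X(t) = 9*log(e^(t)/2 + 1/2)
dK/dt = 9*e^(t)/(e^(t) + 1)
d^2K/dt^2 = 9*e^(t)/(e^(2*t) + 2*e^(t) + 1)
d^3K/dt^3 = (-9*e^(2*t) + 9*e^(t))/(e^(3*t) + 3*e^(2*t) + 3*e^(t) + 1)

κ_3 = d^3K/dt^3 |_{t=0} = 0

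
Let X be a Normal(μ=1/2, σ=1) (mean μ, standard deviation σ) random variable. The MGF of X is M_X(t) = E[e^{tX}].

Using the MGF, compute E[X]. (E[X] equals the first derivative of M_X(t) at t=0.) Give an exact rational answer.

M_X(t) = e^(t^2/2 + t/2)
M′(t) = t*e^(t/2)*e^(t^2/2) + e^(t/2)*e^(t^2/2)/2

E[X] = M′(0) = 1/2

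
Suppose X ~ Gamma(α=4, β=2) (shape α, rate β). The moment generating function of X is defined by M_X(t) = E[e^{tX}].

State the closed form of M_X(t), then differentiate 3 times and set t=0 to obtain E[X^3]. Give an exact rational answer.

M_X(t) = 16/(2 - t)^4
D^3[M](t) = -1920/(t^7 - 14*t^6 + 84*t^5 - 280*t^4 + 560*t^3 - 672*t^2 + 448*t - 128)

E[X^3] = D^3[M](0) = 15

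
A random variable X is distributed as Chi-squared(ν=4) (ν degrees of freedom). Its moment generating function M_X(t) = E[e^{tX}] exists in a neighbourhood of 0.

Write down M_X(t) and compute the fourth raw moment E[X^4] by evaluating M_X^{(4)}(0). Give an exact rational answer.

E[X^4] = M′′′′(0) = 1920

M_X(t) = (1 - 2*t)^(-2)
M′(t) = -4/(8*t^3 - 12*t^2 + 6*t - 1)
M′′(t) = 24/(16*t^4 - 32*t^3 + 24*t^2 - 8*t + 1)
M′′′(t) = -192/(32*t^5 - 80*t^4 + 80*t^3 - 40*t^2 + 10*t - 1)
M′′′′(t) = 1920/(64*t^6 - 192*t^5 + 240*t^4 - 160*t^3 + 60*t^2 - 12*t + 1)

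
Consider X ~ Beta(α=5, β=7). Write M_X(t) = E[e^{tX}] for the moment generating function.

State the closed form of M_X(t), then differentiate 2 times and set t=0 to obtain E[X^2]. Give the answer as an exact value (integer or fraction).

E[X^2] = M′′(0) = 5/26

M_X(t) = ₁F₁(5; 12; t)
M′(t) = 5*₁F₁(6; 13; t)/12
M′′(t) = 5*₁F₁(7; 14; t)/26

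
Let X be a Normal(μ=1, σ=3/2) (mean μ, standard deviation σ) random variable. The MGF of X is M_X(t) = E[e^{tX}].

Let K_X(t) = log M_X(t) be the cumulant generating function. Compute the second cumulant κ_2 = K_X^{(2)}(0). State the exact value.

κ_2 = K′′(0) = 9/4

M_X(t) = e^(9*t^2/8 + t)
K_X(t) = log M_X(t) = 9*t^2/8 + t
K′(t) = 9*t/4 + 1
K′′(t) = 9/4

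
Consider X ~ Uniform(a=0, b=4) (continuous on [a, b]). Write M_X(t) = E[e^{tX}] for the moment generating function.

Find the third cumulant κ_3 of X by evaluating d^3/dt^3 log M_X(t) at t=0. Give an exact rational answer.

κ_3 = D^3[K](0) = 0

M_X(t) = (e^(4*t) - 1)/(4*t)
K_X(t) = log M_X(t) = -log(t) + log(e^(4*t) - 1) - 2*log(2)
D^3[K](t) = (64*t^3*e^(8*t) + 64*t^3*e^(4*t) - 2*e^(12*t) + 6*e^(8*t) - 6*e^(4*t) + 2)/(t^3*e^(12*t) - 3*t^3*e^(8*t) + 3*t^3*e^(4*t) - t^3)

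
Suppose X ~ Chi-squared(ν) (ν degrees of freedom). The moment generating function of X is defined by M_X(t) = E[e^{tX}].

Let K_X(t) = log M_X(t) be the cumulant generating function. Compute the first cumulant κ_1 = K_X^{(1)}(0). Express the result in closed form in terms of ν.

κ_1 = dK/dt |_{t=0} = ν

M_X(t) = (1 - 2*t)^(-ν/2)
K_X(t) = log M_X(t) = -ν*log(1 - 2*t)/2
dK/dt = -ν/(2*t - 1)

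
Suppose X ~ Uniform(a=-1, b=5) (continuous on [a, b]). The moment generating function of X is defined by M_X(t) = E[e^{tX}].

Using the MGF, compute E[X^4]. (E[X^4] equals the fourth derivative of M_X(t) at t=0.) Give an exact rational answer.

E[X^4] = M′′′′(0) = 521/5

M_X(t) = (e^(5*t) - e^(-t))/(6*t)
M′(t) = (5*t*e^(6*t) + t - e^(6*t) + 1)*e^(-t)/(6*t^2)
M′′(t) = (25*t^2*e^(6*t) - t^2 - 10*t*e^(6*t) - 2*t + 2*e^(6*t) - 2)*e^(-t)/(6*t^3)
M′′′(t) = (125*t^3*e^(6*t) + t^3 - 75*t^2*e^(6*t) + 3*t^2 + 30*t*e^(6*t) + 6*t - 6*e^(6*t) + 6)*e^(-t)/(6*t^4)
M′′′′(t) = (625*t^4*e^(6*t) - t^4 - 500*t^3*e^(6*t) - 4*t^3 + 300*t^2*e^(6*t) - 12*t^2 - 120*t*e^(6*t) - 24*t + 24*e^(6*t) - 24)*e^(-t)/(6*t^5)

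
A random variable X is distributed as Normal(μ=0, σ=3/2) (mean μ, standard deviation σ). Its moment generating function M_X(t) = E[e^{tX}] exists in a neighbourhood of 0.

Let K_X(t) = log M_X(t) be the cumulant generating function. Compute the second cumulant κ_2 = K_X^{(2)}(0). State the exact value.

M_X(t) = e^(9*t^2/8)
K_X(t) = log M_X(t) = 9*t^2/8
dK/dt = 9*t/4
d^2K/dt^2 = 9/4

κ_2 = d^2K/dt^2 |_{t=0} = 9/4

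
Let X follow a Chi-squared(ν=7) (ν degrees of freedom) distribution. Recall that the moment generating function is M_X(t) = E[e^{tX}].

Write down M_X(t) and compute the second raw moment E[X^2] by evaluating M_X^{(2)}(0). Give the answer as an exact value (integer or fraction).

E[X^2] = M′′(0) = 63

M_X(t) = (1 - 2*t)^(-7/2)
M′(t) = 7/(16*t^4*√(1 - 2*t) - 32*t^3*√(1 - 2*t) + 24*t^2*√(1 - 2*t) - 8*t*√(1 - 2*t) + √(1 - 2*t))
M′′(t) = -63/(32*t^5*√(1 - 2*t) - 80*t^4*√(1 - 2*t) + 80*t^3*√(1 - 2*t) - 40*t^2*√(1 - 2*t) + 10*t*√(1 - 2*t) - √(1 - 2*t))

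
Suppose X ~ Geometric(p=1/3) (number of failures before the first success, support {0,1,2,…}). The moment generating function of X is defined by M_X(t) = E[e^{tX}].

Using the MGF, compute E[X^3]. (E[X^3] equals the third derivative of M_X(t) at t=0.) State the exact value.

M_X(t) = 1/(3*(1 - 2*e^(t)/3))
dM/dt = 2*e^(t)/(4*e^(2*t) - 12*e^(t) + 9)
d^2M/dt^2 = (-4*e^(2*t) - 6*e^(t))/(8*e^(3*t) - 36*e^(2*t) + 54*e^(t) - 27)
d^3M/dt^3 = (8*e^(3*t) + 48*e^(2*t) + 18*e^(t))/(16*e^(4*t) - 96*e^(3*t) + 216*e^(2*t) - 216*e^(t) + 81)

E[X^3] = d^3M/dt^3 |_{t=0} = 74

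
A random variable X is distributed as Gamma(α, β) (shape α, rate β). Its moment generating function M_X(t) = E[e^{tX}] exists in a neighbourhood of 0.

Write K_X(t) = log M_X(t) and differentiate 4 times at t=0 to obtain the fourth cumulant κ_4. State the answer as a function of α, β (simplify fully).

κ_4 = d^4K/dt^4 |_{t=0} = 6*α/β^4

M_X(t) = (β/(β - t))^α
K_X(t) = log M_X(t) = α*(log(β) - log(β - t))
dK/dt = -α/(-β + t)
d^2K/dt^2 = α/(β^2 - 2*β*t + t^2)
d^3K/dt^3 = -2*α/(-β^3 + 3*β^2*t - 3*β*t^2 + t^3)
d^4K/dt^4 = 6*α/(β^4 - 4*β^3*t + 6*β^2*t^2 - 4*β*t^3 + t^4)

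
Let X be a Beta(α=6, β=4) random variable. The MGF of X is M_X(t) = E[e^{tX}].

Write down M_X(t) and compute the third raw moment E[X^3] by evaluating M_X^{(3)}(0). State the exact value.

M_X(t) = ₁F₁(6; 10; t)
M′(t) = 3*₁F₁(7; 11; t)/5
M′′(t) = 21*₁F₁(8; 12; t)/55
M′′′(t) = 14*₁F₁(9; 13; t)/55

E[X^3] = M′′′(0) = 14/55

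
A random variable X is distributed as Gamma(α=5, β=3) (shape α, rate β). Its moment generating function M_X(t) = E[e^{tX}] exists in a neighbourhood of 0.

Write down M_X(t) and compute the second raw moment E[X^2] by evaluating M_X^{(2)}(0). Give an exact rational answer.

E[X^2] = M′′(0) = 10/3

M_X(t) = 243/(3 - t)^5
M′(t) = 1215/(t^6 - 18*t^5 + 135*t^4 - 540*t^3 + 1215*t^2 - 1458*t + 729)
M′′(t) = -7290/(t^7 - 21*t^6 + 189*t^5 - 945*t^4 + 2835*t^3 - 5103*t^2 + 5103*t - 2187)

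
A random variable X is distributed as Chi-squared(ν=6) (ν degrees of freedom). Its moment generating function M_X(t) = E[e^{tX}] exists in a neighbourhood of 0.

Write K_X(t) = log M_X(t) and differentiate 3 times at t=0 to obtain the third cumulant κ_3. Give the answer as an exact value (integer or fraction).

κ_3 = K′′′(0) = 48

M_X(t) = (1 - 2*t)^(-3)
K_X(t) = log M_X(t) = -3*log(1 - 2*t)
K′(t) = -6/(2*t - 1)
K′′(t) = 12/(4*t^2 - 4*t + 1)
K′′′(t) = -48/(8*t^3 - 12*t^2 + 6*t - 1)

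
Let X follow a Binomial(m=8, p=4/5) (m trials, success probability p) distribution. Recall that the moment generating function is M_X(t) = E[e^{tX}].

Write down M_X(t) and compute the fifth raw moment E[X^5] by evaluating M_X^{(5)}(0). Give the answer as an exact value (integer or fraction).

M_X(t) = (4*e^(t)/5 + 1/5)^8

E[X^5] = M^(5)(0) = 8705056/625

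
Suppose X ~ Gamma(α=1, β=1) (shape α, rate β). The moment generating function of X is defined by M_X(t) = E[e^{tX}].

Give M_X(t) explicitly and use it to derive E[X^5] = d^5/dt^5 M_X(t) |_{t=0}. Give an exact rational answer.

E[X^5] = D^5[M](0) = 120

M_X(t) = 1/(1 - t)
D^5[M](t) = 120/(t^6 - 6*t^5 + 15*t^4 - 20*t^3 + 15*t^2 - 6*t + 1)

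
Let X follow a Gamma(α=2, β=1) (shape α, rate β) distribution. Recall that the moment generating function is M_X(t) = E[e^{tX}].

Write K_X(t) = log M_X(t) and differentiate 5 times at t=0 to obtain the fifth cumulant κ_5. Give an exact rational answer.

κ_5 = d^5K/dt^5 |_{t=0} = 48

M_X(t) = (1 - t)^(-2)
K_X(t) = log M_X(t) = -2*log(1 - t)
dK/dt = -2/(t - 1)
d^2K/dt^2 = 2/(t^2 - 2*t + 1)
d^3K/dt^3 = -4/(t^3 - 3*t^2 + 3*t - 1)
d^4K/dt^4 = 12/(t^4 - 4*t^3 + 6*t^2 - 4*t + 1)
d^5K/dt^5 = -48/(t^5 - 5*t^4 + 10*t^3 - 10*t^2 + 5*t - 1)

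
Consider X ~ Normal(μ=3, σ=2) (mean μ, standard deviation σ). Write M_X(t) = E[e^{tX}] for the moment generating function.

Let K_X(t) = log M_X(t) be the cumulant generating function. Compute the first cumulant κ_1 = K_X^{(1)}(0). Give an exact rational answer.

M_X(t) = e^(2*t^2 + 3*t)
K_X(t) = log M_X(t) = 2*t^2 + 3*t
dK/dt = 4*t + 3

κ_1 = dK/dt |_{t=0} = 3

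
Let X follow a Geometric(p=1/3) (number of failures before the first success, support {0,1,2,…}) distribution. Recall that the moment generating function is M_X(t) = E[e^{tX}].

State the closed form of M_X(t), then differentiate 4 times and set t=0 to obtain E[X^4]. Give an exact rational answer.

E[X^4] = M′′′′(0) = 730

M_X(t) = 1/(3*(1 - 2*e^(t)/3))
M′(t) = 2*e^(t)/(4*e^(2*t) - 12*e^(t) + 9)
M′′(t) = (-4*e^(2*t) - 6*e^(t))/(8*e^(3*t) - 36*e^(2*t) + 54*e^(t) - 27)
M′′′(t) = (8*e^(3*t) + 48*e^(2*t) + 18*e^(t))/(16*e^(4*t) - 96*e^(3*t) + 216*e^(2*t) - 216*e^(t) + 81)
M′′′′(t) = (-16*e^(4*t) - 264*e^(3*t) - 396*e^(2*t) - 54*e^(t))/(32*e^(5*t) - 240*e^(4*t) + 720*e^(3*t) - 1080*e^(2*t) + 810*e^(t) - 243)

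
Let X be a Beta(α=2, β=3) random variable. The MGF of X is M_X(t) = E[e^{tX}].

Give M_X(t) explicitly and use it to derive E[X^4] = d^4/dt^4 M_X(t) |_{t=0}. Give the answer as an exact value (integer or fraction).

E[X^4] = d^4M/dt^4 |_{t=0} = 1/14

M_X(t) = ₁F₁(2; 5; t)
dM/dt = 2*₁F₁(3; 6; t)/5
d^2M/dt^2 = ₁F₁(4; 7; t)/5
d^3M/dt^3 = 4*₁F₁(5; 8; t)/35
d^4M/dt^4 = ₁F₁(6; 9; t)/14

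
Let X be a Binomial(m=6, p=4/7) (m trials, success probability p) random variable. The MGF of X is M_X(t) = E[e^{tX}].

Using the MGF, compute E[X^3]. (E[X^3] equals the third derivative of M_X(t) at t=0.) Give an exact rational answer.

M_X(t) = (4*e^(t)/7 + 3/7)^6
dM/dt = 24576*e^(6*t)/117649 + 92160*e^(5*t)/117649 + 138240*e^(4*t)/117649 + 103680*e^(3*t)/117649 + 38880*e^(2*t)/117649 + 5832*e^(t)/117649
d^2M/dt^2 = 147456*e^(6*t)/117649 + 460800*e^(5*t)/117649 + 552960*e^(4*t)/117649 + 311040*e^(3*t)/117649 + 77760*e^(2*t)/117649 + 5832*e^(t)/117649
d^3M/dt^3 = 884736*e^(6*t)/117649 + 2304000*e^(5*t)/117649 + 2211840*e^(4*t)/117649 + 933120*e^(3*t)/117649 + 155520*e^(2*t)/117649 + 5832*e^(t)/117649

E[X^3] = d^3M/dt^3 |_{t=0} = 18936/343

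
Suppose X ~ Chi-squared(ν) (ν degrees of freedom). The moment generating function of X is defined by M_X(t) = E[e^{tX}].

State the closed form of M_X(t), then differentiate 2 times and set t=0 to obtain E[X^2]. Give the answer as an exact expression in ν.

M_X(t) = (1 - 2*t)^(-ν/2)
D^2[M](t) = (ν^2 + 2*ν)/(4*t^2*(1 - 2*t)^(ν/2) - 4*t*(1 - 2*t)^(ν/2) + (1 - 2*t)^(ν/2))

E[X^2] = D^2[M](0) = ν*(ν + 2)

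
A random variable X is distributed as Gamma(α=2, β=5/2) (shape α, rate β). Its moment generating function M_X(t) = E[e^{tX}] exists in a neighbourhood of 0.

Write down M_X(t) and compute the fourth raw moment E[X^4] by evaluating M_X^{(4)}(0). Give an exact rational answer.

M_X(t) = 25/(4*(5/2 - t)^2)
D^4[M](t) = 48000/(64*t^6 - 960*t^5 + 6000*t^4 - 20000*t^3 + 37500*t^2 - 37500*t + 15625)

E[X^4] = D^4[M](0) = 384/125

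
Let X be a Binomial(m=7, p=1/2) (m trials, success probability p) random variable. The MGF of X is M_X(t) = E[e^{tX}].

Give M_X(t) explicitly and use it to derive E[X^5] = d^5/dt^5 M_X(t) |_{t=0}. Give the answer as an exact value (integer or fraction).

E[X^5] = M′′′′′(0) = 1421

M_X(t) = (e^(t)/2 + 1/2)^7
M′(t) = 7*e^(7*t)/128 + 21*e^(6*t)/64 + 105*e^(5*t)/128 + 35*e^(4*t)/32 + 105*e^(3*t)/128 + 21*e^(2*t)/64 + 7*e^(t)/128
M′′(t) = 49*e^(7*t)/128 + 63*e^(6*t)/32 + 525*e^(5*t)/128 + 35*e^(4*t)/8 + 315*e^(3*t)/128 + 21*e^(2*t)/32 + 7*e^(t)/128
M′′′(t) = 343*e^(7*t)/128 + 189*e^(6*t)/16 + 2625*e^(5*t)/128 + 35*e^(4*t)/2 + 945*e^(3*t)/128 + 21*e^(2*t)/16 + 7*e^(t)/128
M′′′′(t) = 2401*e^(7*t)/128 + 567*e^(6*t)/8 + 13125*e^(5*t)/128 + 70*e^(4*t) + 2835*e^(3*t)/128 + 21*e^(2*t)/8 + 7*e^(t)/128
M′′′′′(t) = 16807*e^(7*t)/128 + 1701*e^(6*t)/4 + 65625*e^(5*t)/128 + 280*e^(4*t) + 8505*e^(3*t)/128 + 21*e^(2*t)/4 + 7*e^(t)/128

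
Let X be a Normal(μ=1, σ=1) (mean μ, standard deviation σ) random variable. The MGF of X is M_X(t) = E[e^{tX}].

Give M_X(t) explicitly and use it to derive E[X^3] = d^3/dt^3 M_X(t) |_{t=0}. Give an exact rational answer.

M_X(t) = e^(t^2/2 + t)
M′(t) = t*e^(t)*e^(t^2/2) + e^(t)*e^(t^2/2)
M′′(t) = t^2*e^(t)*e^(t^2/2) + 2*t*e^(t)*e^(t^2/2) + 2*e^(t)*e^(t^2/2)
M′′′(t) = t^3*e^(t)*e^(t^2/2) + 3*t^2*e^(t)*e^(t^2/2) + 6*t*e^(t)*e^(t^2/2) + 4*e^(t)*e^(t^2/2)

E[X^3] = M′′′(0) = 4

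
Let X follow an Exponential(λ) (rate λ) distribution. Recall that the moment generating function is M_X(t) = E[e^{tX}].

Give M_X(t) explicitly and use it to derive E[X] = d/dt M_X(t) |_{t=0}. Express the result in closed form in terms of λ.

M_X(t) = λ/(λ - t)
dM/dt = λ/(λ^2 - 2*λ*t + t^2)

E[X] = dM/dt |_{t=0} = 1/λ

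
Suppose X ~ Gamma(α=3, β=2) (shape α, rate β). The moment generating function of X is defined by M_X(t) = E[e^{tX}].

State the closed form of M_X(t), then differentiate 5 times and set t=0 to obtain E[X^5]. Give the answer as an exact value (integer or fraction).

E[X^5] = d^5M/dt^5 |_{t=0} = 315/4

M_X(t) = 8/(2 - t)^3
dM/dt = 24/(t^4 - 8*t^3 + 24*t^2 - 32*t + 16)
d^2M/dt^2 = -96/(t^5 - 10*t^4 + 40*t^3 - 80*t^2 + 80*t - 32)
d^3M/dt^3 = 480/(t^6 - 12*t^5 + 60*t^4 - 160*t^3 + 240*t^2 - 192*t + 64)
d^4M/dt^4 = -2880/(t^7 - 14*t^6 + 84*t^5 - 280*t^4 + 560*t^3 - 672*t^2 + 448*t - 128)
d^5M/dt^5 = 20160/(t^8 - 16*t^7 + 112*t^6 - 448*t^5 + 1120*t^4 - 1792*t^3 + 1792*t^2 - 1024*t + 256)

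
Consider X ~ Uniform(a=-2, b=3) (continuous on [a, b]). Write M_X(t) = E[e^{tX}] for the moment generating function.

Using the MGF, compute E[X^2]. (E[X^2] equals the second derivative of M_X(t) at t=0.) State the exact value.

M_X(t) = (e^(3*t) - e^(-2*t))/(5*t)
M^(2)(t) = (9*t^2*e^(5*t) - 4*t^2 - 6*t*e^(5*t) - 4*t + 2*e^(5*t) - 2)*e^(-2*t)/(5*t^3)

E[X^2] = M^(2)(0) = 7/3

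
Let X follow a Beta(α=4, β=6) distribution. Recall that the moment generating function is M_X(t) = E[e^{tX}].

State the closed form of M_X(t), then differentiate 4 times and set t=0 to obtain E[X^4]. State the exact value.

E[X^4] = d^4M/dt^4 |_{t=0} = 7/143

M_X(t) = ₁F₁(4; 10; t)
dM/dt = 2*₁F₁(5; 11; t)/5
d^2M/dt^2 = 2*₁F₁(6; 12; t)/11
d^3M/dt^3 = ₁F₁(7; 13; t)/11
d^4M/dt^4 = 7*₁F₁(8; 14; t)/143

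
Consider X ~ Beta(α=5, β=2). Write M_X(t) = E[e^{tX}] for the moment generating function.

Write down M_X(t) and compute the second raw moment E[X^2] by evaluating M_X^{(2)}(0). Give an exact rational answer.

E[X^2] = M′′(0) = 15/28

M_X(t) = ₁F₁(5; 7; t)
M′(t) = 5*₁F₁(6; 8; t)/7
M′′(t) = 15*₁F₁(7; 9; t)/28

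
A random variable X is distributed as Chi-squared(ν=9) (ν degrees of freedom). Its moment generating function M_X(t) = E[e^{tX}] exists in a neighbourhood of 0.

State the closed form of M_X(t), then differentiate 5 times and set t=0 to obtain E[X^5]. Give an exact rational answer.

M_X(t) = (1 - 2*t)^(-9/2)
dM/dt = -9/(32*t^5*√(1 - 2*t) - 80*t^4*√(1 - 2*t) + 80*t^3*√(1 - 2*t) - 40*t^2*√(1 - 2*t) + 10*t*√(1 - 2*t) - √(1 - 2*t))
d^2M/dt^2 = 99/(64*t^6*√(1 - 2*t) - 192*t^5*√(1 - 2*t) + 240*t^4*√(1 - 2*t) - 160*t^3*√(1 - 2*t) + 60*t^2*√(1 - 2*t) - 12*t*√(1 - 2*t) + √(1 - 2*t))

E[X^5] = d^5M/dt^5 |_{t=0} = 328185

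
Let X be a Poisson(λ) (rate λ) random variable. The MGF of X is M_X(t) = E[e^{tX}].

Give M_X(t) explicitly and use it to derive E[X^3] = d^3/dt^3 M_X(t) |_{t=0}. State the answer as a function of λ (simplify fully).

E[X^3] = d^3M/dt^3 |_{t=0} = λ*(λ^2 + 3*λ + 1)

M_X(t) = e^(λ*(e^(t) - 1))
dM/dt = λ*e^(-λ)*e^(t)*e^(λ*e^(t))
d^2M/dt^2 = (λ^2*e^(2*t)*e^(λ*e^(t)) + λ*e^(t)*e^(λ*e^(t)))*e^(-λ)
d^3M/dt^3 = (λ^3*e^(3*t)*e^(λ*e^(t)) + 3*λ^2*e^(2*t)*e^(λ*e^(t)) + λ*e^(t)*e^(λ*e^(t)))*e^(-λ)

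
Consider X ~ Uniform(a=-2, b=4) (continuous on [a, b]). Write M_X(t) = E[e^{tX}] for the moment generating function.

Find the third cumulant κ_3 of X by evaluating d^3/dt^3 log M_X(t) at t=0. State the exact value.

κ_3 = K′′′(0) = 0

M_X(t) = (e^(4*t) - e^(-2*t))/(6*t)
K_X(t) = log M_X(t) = -log(t) + log(e^(4*t) - e^(-2*t)) - log(6)
K′(t) = (4*t*e^(6*t) + 2*t - e^(6*t) + 1)/(t*e^(6*t) - t)
K′′(t) = (-36*t^2*e^(6*t) + e^(12*t) - 2*e^(6*t) + 1)/(t^2*e^(12*t) - 2*t^2*e^(6*t) + t^2)
K′′′(t) = (216*t^3*e^(12*t) + 216*t^3*e^(6*t) - 2*e^(18*t) + 6*e^(12*t) - 6*e^(6*t) + 2)/(t^3*e^(18*t) - 3*t^3*e^(12*t) + 3*t^3*e^(6*t) - t^3)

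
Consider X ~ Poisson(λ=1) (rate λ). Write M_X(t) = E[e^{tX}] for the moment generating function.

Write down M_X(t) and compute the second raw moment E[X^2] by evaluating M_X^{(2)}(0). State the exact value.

M_X(t) = e^(e^(t) - 1)
M′(t) = e^(-1)*e^(t)*e^(e^(t))
M′′(t) = (e^(2*t)*e^(e^(t)) + e^(t)*e^(e^(t)))*e^(-1)

E[X^2] = M′′(0) = 2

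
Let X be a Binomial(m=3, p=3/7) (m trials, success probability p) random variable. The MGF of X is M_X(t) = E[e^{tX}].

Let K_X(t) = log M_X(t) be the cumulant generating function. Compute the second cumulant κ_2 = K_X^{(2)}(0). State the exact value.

κ_2 = d^2K/dt^2 |_{t=0} = 36/49

M_X(t) = (3*e^(t)/7 + 4/7)^3
K_X(t) = log M_X(t) = 3*log(3*e^(t)/7 + 4/7)
dK/dt = 9*e^(t)/(3*e^(t) + 4)
d^2K/dt^2 = 36*e^(t)/(9*e^(2*t) + 24*e^(t) + 16)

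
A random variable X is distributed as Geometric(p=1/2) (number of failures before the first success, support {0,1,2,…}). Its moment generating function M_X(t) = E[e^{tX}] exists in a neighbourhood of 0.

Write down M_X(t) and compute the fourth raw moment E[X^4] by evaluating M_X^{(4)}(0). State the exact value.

M_X(t) = 1/(2*(1 - e^(t)/2))
M^(4)(t) = (-e^(4*t) - 22*e^(3*t) - 44*e^(2*t) - 8*e^(t))/(e^(5*t) - 10*e^(4*t) + 40*e^(3*t) - 80*e^(2*t) + 80*e^(t) - 32)

E[X^4] = M^(4)(0) = 75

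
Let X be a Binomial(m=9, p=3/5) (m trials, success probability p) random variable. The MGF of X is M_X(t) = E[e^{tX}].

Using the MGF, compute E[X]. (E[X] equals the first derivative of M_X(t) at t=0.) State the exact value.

E[X] = M′(0) = 27/5

M_X(t) = (3*e^(t)/5 + 2/5)^9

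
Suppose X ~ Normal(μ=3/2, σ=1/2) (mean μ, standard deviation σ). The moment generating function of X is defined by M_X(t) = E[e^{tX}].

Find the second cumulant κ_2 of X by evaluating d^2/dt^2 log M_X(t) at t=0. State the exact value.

M_X(t) = e^(t^2/8 + 3*t/2)
K_X(t) = log M_X(t) = t^2/8 + 3*t/2
K^(2)(t) = 1/4

κ_2 = K^(2)(0) = 1/4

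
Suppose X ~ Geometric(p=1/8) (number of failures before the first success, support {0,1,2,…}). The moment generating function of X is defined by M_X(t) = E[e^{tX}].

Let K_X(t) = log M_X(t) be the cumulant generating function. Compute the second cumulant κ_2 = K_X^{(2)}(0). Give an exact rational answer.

M_X(t) = 1/(8*(1 - 7*e^(t)/8))
K_X(t) = log M_X(t) = -log(1 - 7*e^(t)/8) - 3*log(2)
K^(2)(t) = 56*e^(t)/(49*e^(2*t) - 112*e^(t) + 64)

κ_2 = K^(2)(0) = 56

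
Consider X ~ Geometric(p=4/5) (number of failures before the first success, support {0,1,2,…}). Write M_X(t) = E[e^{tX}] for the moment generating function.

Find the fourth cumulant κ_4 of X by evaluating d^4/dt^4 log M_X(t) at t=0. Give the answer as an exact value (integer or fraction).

κ_4 = K′′′′(0) = 115/128

M_X(t) = 4/(5*(1 - e^(t)/5))
K_X(t) = log M_X(t) = -log(1 - e^(t)/5) - log(5) + 2*log(2)
K′(t) = -e^(t)/(e^(t) - 5)
K′′(t) = 5*e^(t)/(e^(2*t) - 10*e^(t) + 25)
K′′′(t) = (-5*e^(2*t) - 25*e^(t))/(e^(3*t) - 15*e^(2*t) + 75*e^(t) - 125)
K′′′′(t) = (5*e^(3*t) + 100*e^(2*t) + 125*e^(t))/(e^(4*t) - 20*e^(3*t) + 150*e^(2*t) - 500*e^(t) + 625)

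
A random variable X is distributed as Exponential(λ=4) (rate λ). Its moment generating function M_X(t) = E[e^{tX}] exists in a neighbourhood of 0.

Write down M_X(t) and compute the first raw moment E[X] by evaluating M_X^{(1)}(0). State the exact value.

M_X(t) = 4/(4 - t)
D[M](t) = 4/(t^2 - 8*t + 16)

E[X] = D[M](0) = 1/4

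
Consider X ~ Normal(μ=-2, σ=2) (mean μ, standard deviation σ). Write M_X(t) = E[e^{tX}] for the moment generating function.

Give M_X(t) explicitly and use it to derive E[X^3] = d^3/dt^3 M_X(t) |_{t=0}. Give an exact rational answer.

E[X^3] = M^(3)(0) = -32

M_X(t) = e^(2*t^2 - 2*t)
M^(3)(t) = (64*t^3*e^(2*t^2) - 96*t^2*e^(2*t^2) + 96*t*e^(2*t^2) - 32*e^(2*t^2))*e^(-2*t)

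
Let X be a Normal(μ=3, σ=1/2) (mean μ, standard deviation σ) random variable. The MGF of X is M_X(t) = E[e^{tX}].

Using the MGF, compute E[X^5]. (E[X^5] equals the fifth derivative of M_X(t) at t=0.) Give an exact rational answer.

E[X^5] = M′′′′′(0) = 5013/16

M_X(t) = e^(t^2/8 + 3*t)
M′(t) = t*e^(3*t)*e^(t^2/8)/4 + 3*e^(3*t)*e^(t^2/8)
M′′(t) = t^2*e^(3*t)*e^(t^2/8)/16 + 3*t*e^(3*t)*e^(t^2/8)/2 + 37*e^(3*t)*e^(t^2/8)/4
M′′′(t) = t^3*e^(3*t)*e^(t^2/8)/64 + 9*t^2*e^(3*t)*e^(t^2/8)/16 + 111*t*e^(3*t)*e^(t^2/8)/16 + 117*e^(3*t)*e^(t^2/8)/4
M′′′′(t) = t^4*e^(3*t)*e^(t^2/8)/256 + 3*t^3*e^(3*t)*e^(t^2/8)/16 + 111*t^2*e^(3*t)*e^(t^2/8)/32 + 117*t*e^(3*t)*e^(t^2/8)/4 + 1515*e^(3*t)*e^(t^2/8)/16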